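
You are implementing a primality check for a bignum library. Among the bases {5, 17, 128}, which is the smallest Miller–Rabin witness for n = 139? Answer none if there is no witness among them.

none

n − 1 = 138 = 2^1 · 69, so s = 1 and d = 69.
Base 5: x_0 = 5^69 mod 139 = 1. x_0 = 1, so 5 is not a witness.
Base 17: x_0 = 17^69 mod 139 = 138. x_0 = 138 ≡ −1, so 17 is not a witness.
Base 128: x_0 = 128^69 mod 139 = 138. x_0 = 138 ≡ −1, so 128 is not a witness.
No listed base is a witness for 139.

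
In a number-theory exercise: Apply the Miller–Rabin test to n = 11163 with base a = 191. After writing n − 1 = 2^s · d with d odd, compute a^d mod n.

6413

n − 1 = 11162 = 2^1 · 5581, so s = 1 and d = 5581.
Repeated squaring mod 11163: 191^1 ≡ 191, 191^2 ≡ 2992, 191^4 ≡ 10501, 191^8 ≡ 2887, 191^16 ≡ 7171, 191^32 ≡ 6463, 191^64 ≡ 9586, 191^128 ≡ 8743, 191^256 ≡ 6988, 191^512 ≡ 5182, 191^1024 ≡ 6109, 191^2048 ≡ 1972, 191^4096 ≡ 4060.
5581 = 4096 + 1024 + 256 + 128 + 64 + 8 + 4 + 1, so 191^5581 ≡ 4060·6109·6988·8743·9586·2887·10501·191 ≡ 6413 (mod 11163).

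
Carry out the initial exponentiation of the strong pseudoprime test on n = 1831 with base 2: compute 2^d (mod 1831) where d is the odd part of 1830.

n − 1 = 1830 = 2^1 · 915, so s = 1 and d = 915.
Repeated squaring mod 1831: 2^1 ≡ 2, 2^2 ≡ 4, 2^4 ≡ 16, 2^8 ≡ 256, 2^16 ≡ 1451, 2^32 ≡ 1582, 2^64 ≡ 1578, 2^128 ≡ 1755, 2^256 ≡ 283, 2^512 ≡ 1356.
915 = 512 + 256 + 128 + 16 + 2 + 1, so 2^915 ≡ 1356·283·1755·1451·4·2 ≡ 1 (mod 1831).

1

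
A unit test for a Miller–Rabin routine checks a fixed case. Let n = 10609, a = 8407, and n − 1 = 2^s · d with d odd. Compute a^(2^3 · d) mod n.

n − 1 = 10608 = 2^4 · 663, so s = 4 and d = 663.
x_0 = 8407^663 mod 10609 = 10301.
x_1 = 10301^2 mod 10609 = 9992.
x_2 = 9992^2 mod 10609 = 9374.
x_3 = 9374^2 mod 10609 = 8138.

8138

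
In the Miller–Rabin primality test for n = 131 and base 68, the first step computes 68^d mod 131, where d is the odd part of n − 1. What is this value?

130

n − 1 = 130 = 2^1 · 65, so s = 1 and d = 65.
68^65 mod 131 = 130.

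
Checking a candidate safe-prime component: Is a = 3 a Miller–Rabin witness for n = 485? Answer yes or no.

yes

n − 1 = 484 = 2^2 · 121, so s = 2 and d = 121.
x_0 = 3^121 mod 485 = 288.
x_0 is neither 1 nor 484, so continue squaring.
x_1 = 288^2 mod 485 = 9.
Reached i = s−1 = 1 without hitting −1: 3 is a Miller–Rabin witness and 485 is composite.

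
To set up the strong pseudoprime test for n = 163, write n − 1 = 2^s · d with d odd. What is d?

81

Halving: 162 → 81; 81 is odd.
So 162 = 2^1 · 81.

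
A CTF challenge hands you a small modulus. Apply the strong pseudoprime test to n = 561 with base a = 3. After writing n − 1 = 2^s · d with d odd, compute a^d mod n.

78

n − 1 = 560 = 2^4 · 35, so s = 4 and d = 35.
By repeated squaring, 3^35 ≡ 78 (mod 561).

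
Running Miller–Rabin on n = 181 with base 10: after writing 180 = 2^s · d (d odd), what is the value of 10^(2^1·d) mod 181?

180

n − 1 = 180 = 2^2 · 45, so s = 2 and d = 45.
x_0 = 10^45 mod 181 = 162.
x_1 = 162^2 mod 181 = 180.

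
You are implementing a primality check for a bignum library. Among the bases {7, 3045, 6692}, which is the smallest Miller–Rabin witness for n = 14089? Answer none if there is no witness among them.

n − 1 = 14088 = 2^3 · 1761, so s = 3 and d = 1761.
Base 7: x_0 = 7^1761 mod 14089 = 2711. x_0 is neither 1 nor 14088, so continue squaring. x_1 = 2711^2 mod 14089 = 9152. x_2 = 9152^2 mod 14089 = 14088. x_2 ≡ −1, so 7 is not a witness.
Base 3045: x_0 = 3045^1761 mod 14089 = 343. x_0 is neither 1 nor 14088, so continue squaring. x_1 = 343^2 mod 14089 = 4937. x_2 = 4937^2 mod 14089 = 14088. x_2 ≡ −1, so 3045 is not a witness.
Base 6692: x_0 = 6692^1761 mod 14089 = 9955. x_0 is neither 1 nor 14088, so continue squaring. x_1 = 9955^2 mod 14089 = 14088. x_1 ≡ −1, so 6692 is not a witness.
No listed base is a witness for 14089.

none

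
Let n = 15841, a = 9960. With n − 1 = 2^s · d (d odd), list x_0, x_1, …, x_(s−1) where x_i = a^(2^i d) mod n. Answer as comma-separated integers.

13579, 1, 1, 1, 1

n − 1 = 15840 = 2^5 · 495, so s = 5 and d = 495.
x_0 = 9960^495 mod 15841 = 13579.
x_1 = 13579^2 mod 15841 = 1.
x_2 = 1^2 mod 15841 = 1.
x_3 = 1^2 mod 15841 = 1.
x_4 = 1^2 mod 15841 = 1.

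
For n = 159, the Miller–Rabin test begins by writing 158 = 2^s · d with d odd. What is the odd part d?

79

Halving: 158 → 79; 79 is odd.
So 158 = 2^1 · 79.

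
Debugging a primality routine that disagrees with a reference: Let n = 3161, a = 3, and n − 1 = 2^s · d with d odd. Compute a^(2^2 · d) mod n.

n − 1 = 3160 = 2^3 · 395, so s = 3 and d = 395.
x_0 = 3^395 mod 3161 = 2086.
x_1 = 2086^2 mod 3161 = 1860.
x_2 = 1860^2 mod 3161 = 1466.

1466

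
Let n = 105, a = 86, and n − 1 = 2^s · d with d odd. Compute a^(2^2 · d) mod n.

16

n − 1 = 104 = 2^3 · 13, so s = 3 and d = 13.
Repeated squaring mod 105: 86^1 ≡ 86, 86^2 ≡ 46, 86^4 ≡ 16, 86^8 ≡ 46.
13 = 8 + 4 + 1, so 86^13 ≡ 46·16·86 ≡ 86 (mod 105).
x_0 = 86.
x_1 = 86^2 mod 105 = 46.
x_2 = 46^2 mod 105 = 16.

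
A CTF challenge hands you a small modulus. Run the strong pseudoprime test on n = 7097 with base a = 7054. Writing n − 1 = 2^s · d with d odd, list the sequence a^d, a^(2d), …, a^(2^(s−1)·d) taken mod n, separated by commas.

384, 5516, 1417

n − 1 = 7096 = 2^3 · 887, so s = 3 and d = 887.
x_0 = 7054^887 mod 7097 = 384.
x_1 = 384^2 mod 7097 = 5516.
x_2 = 5516^2 mod 7097 = 1417.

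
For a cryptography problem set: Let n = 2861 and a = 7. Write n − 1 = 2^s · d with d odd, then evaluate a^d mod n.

n − 1 = 2860 = 2^2 · 715, so s = 2 and d = 715.
7^715 mod 2861 = 1659.

1659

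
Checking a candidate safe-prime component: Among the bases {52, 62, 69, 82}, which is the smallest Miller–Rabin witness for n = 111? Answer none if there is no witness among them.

n − 1 = 110 = 2^1 · 55, so s = 1 and d = 55.
Base 52: x_0 = 52^55 mod 111 = 22. x_0 ∉ {1, 110} and s = 1, so 52 is a Miller–Rabin witness and 111 is composite.
Base 62: x_0 = 62^55 mod 111 = 62. x_0 ∉ {1, 110} and s = 1, so 62 is a Miller–Rabin witness and 111 is composite.
Base 69: x_0 = 69^55 mod 111 = 42. x_0 ∉ {1, 110} and s = 1, so 69 is a Miller–Rabin witness and 111 is composite.
Base 82: x_0 = 82^55 mod 111 = 103. x_0 ∉ {1, 110} and s = 1, so 82 is a Miller–Rabin witness and 111 is composite.
The smallest witness among the given bases is 52.

52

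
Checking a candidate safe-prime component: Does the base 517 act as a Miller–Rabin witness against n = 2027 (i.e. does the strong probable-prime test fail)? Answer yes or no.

no

n − 1 = 2026 = 2^1 · 1013, so s = 1 and d = 1013.
x_0 = 517^1013 mod 2027 = 1.
x_0 = 1, so 517 is not a witness.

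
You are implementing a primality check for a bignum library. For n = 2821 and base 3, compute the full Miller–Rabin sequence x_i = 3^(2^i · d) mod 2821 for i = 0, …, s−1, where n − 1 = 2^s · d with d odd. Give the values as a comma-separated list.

n − 1 = 2820 = 2^2 · 705, so s = 2 and d = 705.
x_0 = 3^705 mod 2821 = 1301.
x_1 = 1301^2 mod 2821 = 1.

1301, 1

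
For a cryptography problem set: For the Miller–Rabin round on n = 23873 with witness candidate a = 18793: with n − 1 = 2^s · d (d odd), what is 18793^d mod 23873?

23173

n − 1 = 23872 = 2^6 · 373, so s = 6 and d = 373.
18793^373 mod 23873 = 23173.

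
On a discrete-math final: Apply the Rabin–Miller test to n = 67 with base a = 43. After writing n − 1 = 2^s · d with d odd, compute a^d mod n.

66

n − 1 = 66 = 2^1 · 33, so s = 1 and d = 33.
Repeated squaring mod 67: 43^1 ≡ 43, 43^2 ≡ 40, 43^4 ≡ 59, 43^8 ≡ 64, 43^16 ≡ 9, 43^32 ≡ 14.
33 = 32 + 1, so 43^33 ≡ 14·43 ≡ 66 (mod 67).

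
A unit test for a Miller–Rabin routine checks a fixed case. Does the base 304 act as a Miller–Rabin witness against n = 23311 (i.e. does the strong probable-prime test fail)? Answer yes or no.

no

n − 1 = 23310 = 2^1 · 11655, so s = 1 and d = 11655.
x_0 = 304^11655 mod 23311 = 23310.
x_0 = 23310 ≡ −1, so 304 is not a witness.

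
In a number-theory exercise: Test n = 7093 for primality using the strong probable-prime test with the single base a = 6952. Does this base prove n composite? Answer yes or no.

n − 1 = 7092 = 2^2 · 1773, so s = 2 and d = 1773.
x_0 = 6952^1773 mod 7093 = 564.
x_0 is neither 1 nor 7092, so continue squaring.
x_1 = 564^2 mod 7093 = 6004.
Reached i = s−1 = 1 without hitting −1: 6952 is a Miller–Rabin witness and 7093 is composite.

yes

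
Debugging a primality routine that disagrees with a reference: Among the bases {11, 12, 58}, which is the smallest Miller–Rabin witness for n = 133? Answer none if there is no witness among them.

none

n − 1 = 132 = 2^2 · 33, so s = 2 and d = 33.
Base 11: x_0 = 11^33 mod 133 = 1. x_0 = 1, so 11 is not a witness.
Base 12: x_0 = 12^33 mod 133 = 132. x_0 = 132 ≡ −1, so 12 is not a witness.
Base 58: x_0 = 58^33 mod 133 = 1. x_0 = 1, so 58 is not a witness.
No listed base is a witness for 133.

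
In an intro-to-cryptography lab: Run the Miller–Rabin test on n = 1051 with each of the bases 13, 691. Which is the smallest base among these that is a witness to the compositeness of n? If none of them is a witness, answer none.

n − 1 = 1050 = 2^1 · 525, so s = 1 and d = 525.
Base 13: x_0 = 13^525 mod 1051 = 1050. x_0 = 1050 ≡ −1, so 13 is not a witness.
Base 691: x_0 = 691^525 mod 1051 = 1. x_0 = 1, so 691 is not a witness.
No listed base is a witness for 1051.

none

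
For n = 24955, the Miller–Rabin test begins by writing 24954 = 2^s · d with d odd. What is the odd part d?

12477

Halving: 24954 → 12477; 12477 is odd.
So 24954 = 2^1 · 12477.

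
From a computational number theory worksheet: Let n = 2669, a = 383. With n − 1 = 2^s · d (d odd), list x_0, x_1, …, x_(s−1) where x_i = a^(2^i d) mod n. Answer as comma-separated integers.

491, 871

n − 1 = 2668 = 2^2 · 667, so s = 2 and d = 667.
x_0 = 383^667 mod 2669 = 491.
x_1 = 491^2 mod 2669 = 871.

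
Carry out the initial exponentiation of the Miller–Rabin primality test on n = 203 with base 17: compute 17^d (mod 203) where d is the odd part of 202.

75

n − 1 = 202 = 2^1 · 101, so s = 1 and d = 101.
Repeated squaring mod 203: 17^1 ≡ 17, 17^2 ≡ 86, 17^4 ≡ 88, 17^8 ≡ 30, 17^16 ≡ 88, 17^32 ≡ 30, 17^64 ≡ 88.
101 = 64 + 32 + 4 + 1, so 17^101 ≡ 88·30·88·17 ≡ 75 (mod 203).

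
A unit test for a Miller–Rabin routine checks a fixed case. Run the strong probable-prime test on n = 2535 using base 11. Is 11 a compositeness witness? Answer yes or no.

n − 1 = 2534 = 2^1 · 1267, so s = 1 and d = 1267.
x_0 = 11^1267 mod 2535 = 41.
x_0 ∉ {1, 2534} and s = 1, so 11 is a Miller–Rabin witness and 2535 is composite.

yes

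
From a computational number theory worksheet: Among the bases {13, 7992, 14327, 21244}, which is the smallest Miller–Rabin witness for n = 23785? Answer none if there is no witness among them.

13

n − 1 = 23784 = 2^3 · 2973, so s = 3 and d = 2973.
Base 13: x_0 = 13^2973 mod 23785 = 10103. x_0 is neither 1 nor 23784, so continue squaring. x_1 = 10103^2 mod 23785 = 9174. x_2 = 9174^2 mod 23785 = 10946. Reached i = s−1 = 2 without hitting −1: 13 is a Miller–Rabin witness and 23785 is composite.
Base 7992: x_0 = 7992^2973 mod 23785 = 2102. x_0 is neither 1 nor 23784, so continue squaring. x_1 = 2102^2 mod 23785 = 18179. x_2 = 18179^2 mod 23785 = 7251. Reached i = s−1 = 2 without hitting −1: 7992 is a Miller–Rabin witness and 23785 is composite.
Base 14327: x_0 = 14327^2973 mod 23785 = 13342. x_0 is neither 1 nor 23784, so continue squaring. x_1 = 13342^2 mod 23785 = 2024. x_2 = 2024^2 mod 23785 = 5556. Reached i = s−1 = 2 without hitting −1: 14327 is a Miller–Rabin witness and 23785 is composite.
Base 21244: x_0 = 21244^2973 mod 23785 = 929. x_0 is neither 1 nor 23784, so continue squaring. x_1 = 929^2 mod 23785 = 6781. x_2 = 6781^2 mod 23785 = 5556. Reached i = s−1 = 2 without hitting −1: 21244 is a Miller–Rabin witness and 23785 is composite.
The smallest witness among the given bases is 13.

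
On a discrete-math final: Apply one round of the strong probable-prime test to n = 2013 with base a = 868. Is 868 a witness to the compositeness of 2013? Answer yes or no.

yes

n − 1 = 2012 = 2^2 · 503, so s = 2 and d = 503.
x_0 = 868^503 mod 2013 = 109.
x_0 is neither 1 nor 2012, so continue squaring.
x_1 = 109^2 mod 2013 = 1816.
Reached i = s−1 = 1 without hitting −1: 868 is a Miller–Rabin witness and 2013 is composite.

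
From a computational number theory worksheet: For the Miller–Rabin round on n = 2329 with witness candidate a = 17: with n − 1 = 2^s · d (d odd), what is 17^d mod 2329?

n − 1 = 2328 = 2^3 · 291, so s = 3 and d = 291.
By repeated squaring, 17^291 ≡ 1377 (mod 2329).

1377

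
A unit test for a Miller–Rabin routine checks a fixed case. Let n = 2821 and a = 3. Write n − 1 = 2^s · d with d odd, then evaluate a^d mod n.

n − 1 = 2820 = 2^2 · 705, so s = 2 and d = 705.
By repeated squaring, 3^705 ≡ 1301 (mod 2821).

1301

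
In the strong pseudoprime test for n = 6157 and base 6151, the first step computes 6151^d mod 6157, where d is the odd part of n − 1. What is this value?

n − 1 = 6156 = 2^2 · 1539, so s = 2 and d = 1539.
6151^1539 mod 6157 = 3038.

3038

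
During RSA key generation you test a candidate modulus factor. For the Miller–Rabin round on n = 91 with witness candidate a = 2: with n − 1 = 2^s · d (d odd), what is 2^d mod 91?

57

n − 1 = 90 = 2^1 · 45, so s = 1 and d = 45.
Repeated squaring mod 91: 2^1 ≡ 2, 2^2 ≡ 4, 2^4 ≡ 16, 2^8 ≡ 74, 2^16 ≡ 16, 2^32 ≡ 74.
45 = 32 + 8 + 4 + 1, so 2^45 ≡ 74·74·16·2 ≡ 57 (mod 91).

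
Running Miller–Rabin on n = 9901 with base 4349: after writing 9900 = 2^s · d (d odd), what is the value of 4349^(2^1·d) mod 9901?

1

n − 1 = 9900 = 2^2 · 2475, so s = 2 and d = 2475.
Repeated squaring mod 9901: 4349^1 ≡ 4349, 4349^2 ≡ 2891, 4349^4 ≡ 1437, 4349^8 ≡ 5561, 4349^16 ≡ 3898, 4349^32 ≡ 6270, 4349^64 ≡ 5930, 4349^128 ≡ 6449, 4349^256 ≡ 5401, 4349^512 ≡ 2455, 4349^1024 ≡ 7217, 4349^2048 ≡ 5829.
2475 = 2048 + 256 + 128 + 32 + 8 + 2 + 1, so 4349^2475 ≡ 5829·5401·6449·6270·5561·2891·4349 ≡ 1 (mod 9901).
x_0 = 1.
x_1 = 1^2 mod 9901 = 1.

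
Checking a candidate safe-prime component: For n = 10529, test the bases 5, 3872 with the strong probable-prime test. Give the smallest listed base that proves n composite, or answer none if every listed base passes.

none

n − 1 = 10528 = 2^5 · 329, so s = 5 and d = 329.
Base 5: x_0 = 5^329 mod 10529 = 1992. x_0 is neither 1 nor 10528, so continue squaring. x_1 = 1992^2 mod 10529 = 9160. x_2 = 9160^2 mod 10529 = 10528. x_2 ≡ −1, so 5 is not a witness.
Base 3872: x_0 = 3872^329 mod 10529 = 10528. x_0 = 10528 ≡ −1, so 3872 is not a witness.
No listed base is a witness for 10529.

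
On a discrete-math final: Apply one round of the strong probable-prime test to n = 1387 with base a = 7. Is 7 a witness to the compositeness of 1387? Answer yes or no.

n − 1 = 1386 = 2^1 · 693, so s = 1 and d = 693.
x_0 = 7^693 mod 1387 = 647.
x_0 ∉ {1, 1386} and s = 1, so 7 is a Miller–Rabin witness and 1387 is composite.

yes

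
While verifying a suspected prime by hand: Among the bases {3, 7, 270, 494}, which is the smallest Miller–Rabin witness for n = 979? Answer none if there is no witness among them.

n − 1 = 978 = 2^1 · 489, so s = 1 and d = 489.
Base 3: x_0 = 3^489 mod 979 = 202. x_0 ∉ {1, 978} and s = 1, so 3 is a Miller–Rabin witness and 979 is composite.
Base 7: x_0 = 7^489 mod 979 = 459. x_0 ∉ {1, 978} and s = 1, so 7 is a Miller–Rabin witness and 979 is composite.
Base 270: x_0 = 270^489 mod 979 = 24. x_0 ∉ {1, 978} and s = 1, so 270 is a Miller–Rabin witness and 979 is composite.
Base 494: x_0 = 494^489 mod 979 = 285. x_0 ∉ {1, 978} and s = 1, so 494 is a Miller–Rabin witness and 979 is composite.
The smallest witness among the given bases is 3.

3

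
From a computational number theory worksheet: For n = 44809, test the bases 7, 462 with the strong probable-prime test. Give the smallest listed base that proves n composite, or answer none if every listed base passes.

n − 1 = 44808 = 2^3 · 5601, so s = 3 and d = 5601.
Base 7: x_0 = 7^5601 mod 44809 = 44808. x_0 = 44808 ≡ −1, so 7 is not a witness.
Base 462: x_0 = 462^5601 mod 44809 = 1359. x_0 is neither 1 nor 44808, so continue squaring. x_1 = 1359^2 mod 44809 = 9712. x_2 = 9712^2 mod 44809 = 44808. x_2 ≡ −1, so 462 is not a witness.
No listed base is a witness for 44809.

none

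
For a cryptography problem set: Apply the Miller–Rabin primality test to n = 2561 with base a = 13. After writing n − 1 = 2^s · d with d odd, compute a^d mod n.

2509

n − 1 = 2560 = 2^9 · 5, so s = 9 and d = 5.
Repeated squaring mod 2561: 13^1 ≡ 13, 13^2 ≡ 169, 13^4 ≡ 390.
5 = 4 + 1, so 13^5 ≡ 390·13 ≡ 2509 (mod 2561).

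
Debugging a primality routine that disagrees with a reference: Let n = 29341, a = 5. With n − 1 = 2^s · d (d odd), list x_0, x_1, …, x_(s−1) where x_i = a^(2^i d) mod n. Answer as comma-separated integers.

n − 1 = 29340 = 2^2 · 7335, so s = 2 and d = 7335.
x_0 = 5^7335 mod 29341 = 15127.
x_1 = 15127^2 mod 29341 = 25011.

15127, 25011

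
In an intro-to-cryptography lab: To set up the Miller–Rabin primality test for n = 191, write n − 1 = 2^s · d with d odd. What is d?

Halving: 190 → 95; 95 is odd.
So 190 = 2^1 · 95.

95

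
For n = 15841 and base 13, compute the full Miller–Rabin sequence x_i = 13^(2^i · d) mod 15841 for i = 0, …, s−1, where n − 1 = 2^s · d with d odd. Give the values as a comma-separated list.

n − 1 = 15840 = 2^5 · 495, so s = 5 and d = 495.
x_0 = 13^495 mod 15841 = 8896.
x_1 = 8896^2 mod 15841 = 13021.
x_2 = 13021^2 mod 15841 = 218.
x_3 = 218^2 mod 15841 = 1.
x_4 = 1^2 mod 15841 = 1.

8896, 13021, 218, 1, 1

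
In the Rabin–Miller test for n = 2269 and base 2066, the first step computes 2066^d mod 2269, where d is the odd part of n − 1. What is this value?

n − 1 = 2268 = 2^2 · 567, so s = 2 and d = 567.
2066^567 mod 2269 = 2268.

2268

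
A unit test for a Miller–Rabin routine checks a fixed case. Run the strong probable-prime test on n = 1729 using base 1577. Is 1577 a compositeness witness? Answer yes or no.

yes

n − 1 = 1728 = 2^6 · 27, so s = 6 and d = 27.
x_0 = 1577^27 mod 1729 = 1520.
x_0 is neither 1 nor 1728, so continue squaring.
x_1 = 1520^2 mod 1729 = 456.
x_2 = 456^2 mod 1729 = 456.
x_3 = 456^2 mod 1729 = 456.
x_4 = 456^2 mod 1729 = 456.
x_5 = 456^2 mod 1729 = 456.
Reached i = s−1 = 5 without hitting −1: 1577 is a Miller–Rabin witness and 1729 is composite.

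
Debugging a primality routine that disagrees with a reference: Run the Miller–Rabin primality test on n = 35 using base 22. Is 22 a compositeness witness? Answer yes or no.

yes

n − 1 = 34 = 2^1 · 17, so s = 1 and d = 17.
Repeated squaring mod 35: 22^1 ≡ 22, 22^2 ≡ 29, 22^4 ≡ 1, 22^8 ≡ 1, 22^16 ≡ 1.
17 = 16 + 1, so 22^17 ≡ 1·22 ≡ 22 (mod 35).
x_0 = 22^17 mod 35 = 22.
x_0 ∉ {1, 34} and s = 1, so 22 is a Miller–Rabin witness and 35 is composite.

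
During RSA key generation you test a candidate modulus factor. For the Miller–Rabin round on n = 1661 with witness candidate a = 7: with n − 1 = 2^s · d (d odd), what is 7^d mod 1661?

n − 1 = 1660 = 2^2 · 415, so s = 2 and d = 415.
7^415 mod 1661 = 890.

890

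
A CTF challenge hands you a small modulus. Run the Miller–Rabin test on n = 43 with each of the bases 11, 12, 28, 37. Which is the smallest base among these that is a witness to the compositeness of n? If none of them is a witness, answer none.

n − 1 = 42 = 2^1 · 21, so s = 1 and d = 21.
Base 11: x_0 = 11^21 mod 43 = 1. x_0 = 1, so 11 is not a witness.
Base 12: x_0 = 12^21 mod 43 = 42. x_0 = 42 ≡ −1, so 12 is not a witness.
Base 28: x_0 = 28^21 mod 43 = 42. x_0 = 42 ≡ −1, so 28 is not a witness.
Base 37: x_0 = 37^21 mod 43 = 42. x_0 = 42 ≡ −1, so 37 is not a witness.
No listed base is a witness for 43.

none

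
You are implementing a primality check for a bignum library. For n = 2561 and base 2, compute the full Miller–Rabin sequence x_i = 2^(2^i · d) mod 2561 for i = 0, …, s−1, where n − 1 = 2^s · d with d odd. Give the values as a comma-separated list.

32, 1024, 1127, 2434, 763, 822, 2141, 2252, 724

n − 1 = 2560 = 2^9 · 5, so s = 9 and d = 5.
x_0 = 2^5 mod 2561 = 32.
x_1 = 32^2 mod 2561 = 1024.
x_2 = 1024^2 mod 2561 = 1127.
x_3 = 1127^2 mod 2561 = 2434.
x_4 = 2434^2 mod 2561 = 763.
x_5 = 763^2 mod 2561 = 822.
x_6 = 822^2 mod 2561 = 2141.
x_7 = 2141^2 mod 2561 = 2252.
x_8 = 2252^2 mod 2561 = 724.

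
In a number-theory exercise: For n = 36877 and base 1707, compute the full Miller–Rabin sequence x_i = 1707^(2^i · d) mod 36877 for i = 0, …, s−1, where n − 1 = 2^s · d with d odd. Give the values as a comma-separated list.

n − 1 = 36876 = 2^2 · 9219, so s = 2 and d = 9219.
x_0 = 1707^9219 mod 36877 = 27121.
x_1 = 27121^2 mod 36877 = 36876.

27121, 36876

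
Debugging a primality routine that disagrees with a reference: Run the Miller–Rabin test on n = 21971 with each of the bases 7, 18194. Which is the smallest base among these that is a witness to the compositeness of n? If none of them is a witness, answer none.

n − 1 = 21970 = 2^1 · 10985, so s = 1 and d = 10985.
Base 7: x_0 = 7^10985 mod 21971 = 14944. x_0 ∉ {1, 21970} and s = 1, so 7 is a Miller–Rabin witness and 21971 is composite.
Base 18194: x_0 = 18194^10985 mod 21971 = 20374. x_0 ∉ {1, 21970} and s = 1, so 18194 is a Miller–Rabin witness and 21971 is composite.
The smallest witness among the given bases is 7.

7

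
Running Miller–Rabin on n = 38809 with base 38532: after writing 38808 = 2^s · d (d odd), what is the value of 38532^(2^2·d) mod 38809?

n − 1 = 38808 = 2^3 · 4851, so s = 3 and d = 4851.
x_0 = 38532^4851 mod 38809 = 32491.
x_1 = 32491^2 mod 38809 = 21472.
x_2 = 21472^2 mod 38809 = 34673.

34673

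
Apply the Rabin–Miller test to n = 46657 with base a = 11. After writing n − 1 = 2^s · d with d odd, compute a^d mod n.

42882

n − 1 = 46656 = 2^6 · 729, so s = 6 and d = 729.
11^729 mod 46657 = 42882.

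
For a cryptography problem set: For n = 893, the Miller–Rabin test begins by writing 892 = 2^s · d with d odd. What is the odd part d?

223

Halving: 892 → 446 → 223; 223 is odd.
So 892 = 2^2 · 223.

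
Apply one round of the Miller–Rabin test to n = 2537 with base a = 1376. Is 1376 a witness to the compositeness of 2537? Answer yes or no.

n − 1 = 2536 = 2^3 · 317, so s = 3 and d = 317.
x_0 = 1376^317 mod 2537 = 430.
x_0 is neither 1 nor 2536, so continue squaring.
x_1 = 430^2 mod 2537 = 2236.
x_2 = 2236^2 mod 2537 = 1806.
Reached i = s−1 = 2 without hitting −1: 1376 is a Miller–Rabin witness and 2537 is composite.

yes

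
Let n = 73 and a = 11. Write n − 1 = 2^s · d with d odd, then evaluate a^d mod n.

n − 1 = 72 = 2^3 · 9, so s = 3 and d = 9.
11^9 mod 73 = 22.

22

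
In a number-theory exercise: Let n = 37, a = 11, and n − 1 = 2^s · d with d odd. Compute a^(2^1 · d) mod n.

n − 1 = 36 = 2^2 · 9, so s = 2 and d = 9.
Repeated squaring mod 37: 11^1 ≡ 11, 11^2 ≡ 10, 11^4 ≡ 26, 11^8 ≡ 10.
9 = 8 + 1, so 11^9 ≡ 10·11 ≡ 36 (mod 37).
x_0 = 36.
x_1 = 36^2 mod 37 = 1.

1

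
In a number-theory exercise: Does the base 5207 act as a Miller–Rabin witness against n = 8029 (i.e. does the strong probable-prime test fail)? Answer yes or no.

no

n − 1 = 8028 = 2^2 · 2007, so s = 2 and d = 2007.
Repeated squaring mod 8029: 5207^1 ≡ 5207, 5207^2 ≡ 6945, 5207^4 ≡ 2822, 5207^8 ≡ 6945, 5207^16 ≡ 2822, 5207^32 ≡ 6945, 5207^64 ≡ 2822, 5207^128 ≡ 6945, 5207^256 ≡ 2822, 5207^512 ≡ 6945, 5207^1024 ≡ 2822.
2007 = 1024 + 512 + 256 + 128 + 64 + 16 + 4 + 2 + 1, so 5207^2007 ≡ 2822·6945·2822·6945·2822·2822·2822·6945·5207 ≡ 8028 (mod 8029).
x_0 = 5207^2007 mod 8029 = 8028.
x_0 = 8028 ≡ −1, so 5207 is not a witness.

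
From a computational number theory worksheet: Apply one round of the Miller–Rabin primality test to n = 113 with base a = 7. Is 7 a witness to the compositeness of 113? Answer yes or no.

no

n − 1 = 112 = 2^4 · 7, so s = 4 and d = 7.
x_0 = 7^7 mod 113 = 112.
x_0 = 112 ≡ −1, so 7 is not a witness.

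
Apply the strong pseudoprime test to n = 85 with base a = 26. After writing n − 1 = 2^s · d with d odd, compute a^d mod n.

n − 1 = 84 = 2^2 · 21, so s = 2 and d = 21.
Repeated squaring mod 85: 26^1 ≡ 26, 26^2 ≡ 81, 26^4 ≡ 16, 26^8 ≡ 1, 26^16 ≡ 1.
21 = 16 + 4 + 1, so 26^21 ≡ 1·16·26 ≡ 76 (mod 85).

76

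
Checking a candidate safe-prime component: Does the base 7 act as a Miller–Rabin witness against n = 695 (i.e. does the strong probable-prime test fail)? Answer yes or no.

n − 1 = 694 = 2^1 · 347, so s = 1 and d = 347.
By repeated squaring, 7^347 ≡ 188 (mod 695).
x_0 = 7^347 mod 695 = 188.
x_0 ∉ {1, 694} and s = 1, so 7 is a Miller–Rabin witness and 695 is composite.

yes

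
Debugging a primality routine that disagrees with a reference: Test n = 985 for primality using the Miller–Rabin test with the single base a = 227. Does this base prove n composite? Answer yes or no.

n − 1 = 984 = 2^3 · 123, so s = 3 and d = 123.
Repeated squaring mod 985: 227^1 ≡ 227, 227^2 ≡ 309, 227^4 ≡ 921, 227^8 ≡ 156, 227^16 ≡ 696, 227^32 ≡ 781, 227^64 ≡ 246.
123 = 64 + 32 + 16 + 8 + 2 + 1, so 227^123 ≡ 246·781·696·156·309·227 ≡ 903 (mod 985).
x_0 = 227^123 mod 985 = 903.
x_0 is neither 1 nor 984, so continue squaring.
x_1 = 903^2 mod 985 = 814.
x_2 = 814^2 mod 985 = 676.
Reached i = s−1 = 2 without hitting −1: 227 is a Miller–Rabin witness and 985 is composite.

yes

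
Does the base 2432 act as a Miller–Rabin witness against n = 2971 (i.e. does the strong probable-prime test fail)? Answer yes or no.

n − 1 = 2970 = 2^1 · 1485, so s = 1 and d = 1485.
x_0 = 2432^1485 mod 2971 = 1.
x_0 = 1, so 2432 is not a witness.

no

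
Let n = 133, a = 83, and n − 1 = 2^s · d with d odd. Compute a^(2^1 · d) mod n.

n − 1 = 132 = 2^2 · 33, so s = 2 and d = 33.
x_0 = 83^33 mod 133 = 20.
x_1 = 20^2 mod 133 = 1.

1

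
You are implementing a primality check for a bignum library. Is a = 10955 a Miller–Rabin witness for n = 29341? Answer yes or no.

yes

n − 1 = 29340 = 2^2 · 7335, so s = 2 and d = 7335.
x_0 = 10955^7335 mod 29341 = 22569.
x_0 is neither 1 nor 29340, so continue squaring.
x_1 = 22569^2 mod 29341 = 1.
x_1 = 1 but x_0 ≠ ±1, a nontrivial square root of 1 — 10955 is a witness and 29341 is composite.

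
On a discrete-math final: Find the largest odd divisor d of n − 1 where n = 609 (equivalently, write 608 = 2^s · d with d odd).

19

Halving: 608 → 304 → 152 → 76 → 38 → 19; 19 is odd.
So 608 = 2^5 · 19.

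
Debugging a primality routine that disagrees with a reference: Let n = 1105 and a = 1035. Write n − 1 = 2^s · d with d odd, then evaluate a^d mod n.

n − 1 = 1104 = 2^4 · 69, so s = 4 and d = 69.
Repeated squaring mod 1105: 1035^1 ≡ 1035, 1035^2 ≡ 480, 1035^4 ≡ 560, 1035^8 ≡ 885, 1035^16 ≡ 885, 1035^32 ≡ 885, 1035^64 ≡ 885.
69 = 64 + 4 + 1, so 1035^69 ≡ 885·560·1035 ≡ 580 (mod 1105).

580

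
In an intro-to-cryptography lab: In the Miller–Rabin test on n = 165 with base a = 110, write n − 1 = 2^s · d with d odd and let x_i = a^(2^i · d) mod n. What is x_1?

55

n − 1 = 164 = 2^2 · 41, so s = 2 and d = 41.
By repeated squaring, 110^41 ≡ 110 (mod 165).
x_0 = 110.
x_1 = 110^2 mod 165 = 55.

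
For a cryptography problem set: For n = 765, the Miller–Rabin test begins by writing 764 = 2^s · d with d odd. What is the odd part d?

Halving: 764 → 382 → 191; 191 is odd.
So 764 = 2^2 · 191.

191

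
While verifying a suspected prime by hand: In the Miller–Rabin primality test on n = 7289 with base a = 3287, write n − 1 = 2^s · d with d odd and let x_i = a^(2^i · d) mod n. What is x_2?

5181

n − 1 = 7288 = 2^3 · 911, so s = 3 and d = 911.
x_0 = 3287^911 mod 7289 = 1375.
x_1 = 1375^2 mod 7289 = 2774.
x_2 = 2774^2 mod 7289 = 5181.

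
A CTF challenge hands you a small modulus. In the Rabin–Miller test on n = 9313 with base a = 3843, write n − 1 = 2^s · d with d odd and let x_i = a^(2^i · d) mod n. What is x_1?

n − 1 = 9312 = 2^5 · 291, so s = 5 and d = 291.
x_0 = 3843^291 mod 9313 = 9188.
x_1 = 9188^2 mod 9313 = 6312.

6312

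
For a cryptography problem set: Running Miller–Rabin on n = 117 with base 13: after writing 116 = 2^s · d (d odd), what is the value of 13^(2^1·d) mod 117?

13

n − 1 = 116 = 2^2 · 29, so s = 2 and d = 29.
x_0 = 13^29 mod 117 = 52.
x_1 = 52^2 mod 117 = 13.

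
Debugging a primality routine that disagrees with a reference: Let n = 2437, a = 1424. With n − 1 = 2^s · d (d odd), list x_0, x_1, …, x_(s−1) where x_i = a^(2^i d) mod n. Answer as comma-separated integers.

n − 1 = 2436 = 2^2 · 609, so s = 2 and d = 609.
x_0 = 1424^609 mod 2437 = 1.
x_1 = 1^2 mod 2437 = 1.

1, 1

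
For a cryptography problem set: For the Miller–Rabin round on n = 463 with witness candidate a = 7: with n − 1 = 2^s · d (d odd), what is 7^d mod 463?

462

n − 1 = 462 = 2^1 · 231, so s = 1 and d = 231.
Repeated squaring mod 463: 7^1 ≡ 7, 7^2 ≡ 49, 7^4 ≡ 86, 7^8 ≡ 451, 7^16 ≡ 144, 7^32 ≡ 364, 7^64 ≡ 78, 7^128 ≡ 65.
231 = 128 + 64 + 32 + 4 + 2 + 1, so 7^231 ≡ 65·78·364·86·49·7 ≡ 462 (mod 463).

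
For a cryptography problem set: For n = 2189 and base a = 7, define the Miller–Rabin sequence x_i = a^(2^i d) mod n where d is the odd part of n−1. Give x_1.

91

n − 1 = 2188 = 2^2 · 547, so s = 2 and d = 547.
x_0 = 7^547 mod 2189 = 314.
x_1 = 314^2 mod 2189 = 91.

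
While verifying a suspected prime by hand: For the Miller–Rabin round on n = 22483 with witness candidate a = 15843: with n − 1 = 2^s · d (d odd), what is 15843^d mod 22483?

n − 1 = 22482 = 2^1 · 11241, so s = 1 and d = 11241.
Repeated squaring mod 22483: 15843^1 ≡ 15843, 15843^2 ≡ 437, 15843^4 ≡ 11105, 15843^8 ≡ 1770, 15843^16 ≡ 7763, 15843^32 ≡ 9729, 15843^64 ≡ 11, 15843^128 ≡ 121, 15843^256 ≡ 14641, 15843^512 ≡ 5959, 15843^1024 ≡ 9024, 15843^2048 ≡ 21633, 15843^4096 ≡ 3044, 15843^8192 ≡ 2940.
11241 = 8192 + 2048 + 512 + 256 + 128 + 64 + 32 + 8 + 1, so 15843^11241 ≡ 2940·21633·5959·14641·121·11·9729·1770·15843 ≡ 1 (mod 22483).

1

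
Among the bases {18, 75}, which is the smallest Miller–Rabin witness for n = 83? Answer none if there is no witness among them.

none

n − 1 = 82 = 2^1 · 41, so s = 1 and d = 41.
Base 18: x_0 = 18^41 mod 83 = 82. x_0 = 82 ≡ −1, so 18 is not a witness.
Base 75: x_0 = 75^41 mod 83 = 1. x_0 = 1, so 75 is not a witness.
No listed base is a witness for 83.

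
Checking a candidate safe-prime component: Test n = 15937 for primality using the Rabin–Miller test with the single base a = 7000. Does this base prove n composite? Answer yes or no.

n − 1 = 15936 = 2^6 · 249, so s = 6 and d = 249.
x_0 = 7000^249 mod 15937 = 1705.
x_0 is neither 1 nor 15936, so continue squaring.
x_1 = 1705^2 mod 15937 = 6491.
x_2 = 6491^2 mod 15937 = 11590.
x_3 = 11590^2 mod 15937 = 11064.
x_4 = 11064^2 mod 15937 = 15936.
x_4 ≡ −1, so 7000 is not a witness.

no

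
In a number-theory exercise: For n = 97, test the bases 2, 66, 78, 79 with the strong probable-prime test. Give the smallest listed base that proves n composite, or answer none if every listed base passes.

none

n − 1 = 96 = 2^5 · 3, so s = 5 and d = 3.
Base 2: x_0 = 2^3 mod 97 = 8. x_0 is neither 1 nor 96, so continue squaring. x_1 = 8^2 mod 97 = 64. x_2 = 64^2 mod 97 = 22. x_3 = 22^2 mod 97 = 96. x_3 ≡ −1, so 2 is not a witness.
Base 66: x_0 = 66^3 mod 97 = 85. x_0 is neither 1 nor 96, so continue squaring. x_1 = 85^2 mod 97 = 47. x_2 = 47^2 mod 97 = 75. x_3 = 75^2 mod 97 = 96. x_3 ≡ −1, so 66 is not a witness.
Base 78: x_0 = 78^3 mod 97 = 28. x_0 is neither 1 nor 96, so continue squaring. x_1 = 28^2 mod 97 = 8. x_2 = 8^2 mod 97 = 64. x_3 = 64^2 mod 97 = 22. x_4 = 22^2 mod 97 = 96. x_4 ≡ −1, so 78 is not a witness.
Base 79: x_0 = 79^3 mod 97 = 85. x_0 is neither 1 nor 96, so continue squaring. x_1 = 85^2 mod 97 = 47. x_2 = 47^2 mod 97 = 75. x_3 = 75^2 mod 97 = 96. x_3 ≡ −1, so 79 is not a witness.
No listed base is a witness for 97.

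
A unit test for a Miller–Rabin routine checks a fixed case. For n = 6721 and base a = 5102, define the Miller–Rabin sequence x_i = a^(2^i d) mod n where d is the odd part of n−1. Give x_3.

n − 1 = 6720 = 2^6 · 105, so s = 6 and d = 105.
By repeated squaring, 5102^105 ≡ 980 (mod 6721).
x_0 = 980.
x_1 = 980^2 mod 6721 = 6018.
x_2 = 6018^2 mod 6721 = 3576.
x_3 = 3576^2 mod 6721 = 4434.

4434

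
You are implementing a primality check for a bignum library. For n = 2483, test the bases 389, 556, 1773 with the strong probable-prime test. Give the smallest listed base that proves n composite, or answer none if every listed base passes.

n − 1 = 2482 = 2^1 · 1241, so s = 1 and d = 1241.
Base 389: x_0 = 389^1241 mod 2483 = 389. x_0 ∉ {1, 2482} and s = 1, so 389 is a Miller–Rabin witness and 2483 is composite.
Base 556: x_0 = 556^1241 mod 2483 = 56. x_0 ∉ {1, 2482} and s = 1, so 556 is a Miller–Rabin witness and 2483 is composite.
Base 1773: x_0 = 1773^1241 mod 2483 = 2007. x_0 ∉ {1, 2482} and s = 1, so 1773 is a Miller–Rabin witness and 2483 is composite.
The smallest witness among the given bases is 389.

389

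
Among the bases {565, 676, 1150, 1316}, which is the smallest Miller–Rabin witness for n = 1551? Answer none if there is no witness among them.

676

n − 1 = 1550 = 2^1 · 775, so s = 1 and d = 775.
Base 565: x_0 = 565^775 mod 1551 = 1. x_0 = 1, so 565 is not a witness.
Base 676: x_0 = 676^775 mod 1551 = 760. x_0 ∉ {1, 1550} and s = 1, so 676 is a Miller–Rabin witness and 1551 is composite.
Base 1150: x_0 = 1150^775 mod 1551 = 604. x_0 ∉ {1, 1550} and s = 1, so 1150 is a Miller–Rabin witness and 1551 is composite.
Base 1316: x_0 = 1316^775 mod 1551 = 329. x_0 ∉ {1, 1550} and s = 1, so 1316 is a Miller–Rabin witness and 1551 is composite.
The smallest witness among the given bases is 676.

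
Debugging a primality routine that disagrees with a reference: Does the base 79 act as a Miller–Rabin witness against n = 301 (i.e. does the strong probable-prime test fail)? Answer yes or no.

n − 1 = 300 = 2^2 · 75, so s = 2 and d = 75.
x_0 = 79^75 mod 301 = 1.
x_0 = 1, so 79 is not a witness.

no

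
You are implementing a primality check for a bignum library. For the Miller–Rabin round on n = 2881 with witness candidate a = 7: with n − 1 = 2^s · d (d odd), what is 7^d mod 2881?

n − 1 = 2880 = 2^6 · 45, so s = 6 and d = 45.
Repeated squaring mod 2881: 7^1 ≡ 7, 7^2 ≡ 49, 7^4 ≡ 2401, 7^8 ≡ 2801, 7^16 ≡ 638, 7^32 ≡ 823.
45 = 32 + 8 + 4 + 1, so 7^45 ≡ 823·2801·2401·7 ≡ 1934 (mod 2881).

1934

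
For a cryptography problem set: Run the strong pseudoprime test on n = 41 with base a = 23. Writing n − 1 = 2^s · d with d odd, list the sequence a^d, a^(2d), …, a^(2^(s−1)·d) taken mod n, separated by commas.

40, 1, 1

n − 1 = 40 = 2^3 · 5, so s = 3 and d = 5.
x_0 = 23^5 mod 41 = 40.
x_1 = 40^2 mod 41 = 1.
x_2 = 1^2 mod 41 = 1.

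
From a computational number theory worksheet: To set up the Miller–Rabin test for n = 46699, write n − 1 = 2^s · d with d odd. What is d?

Halving: 46698 → 23349; 23349 is odd.
So 46698 = 2^1 · 23349.

23349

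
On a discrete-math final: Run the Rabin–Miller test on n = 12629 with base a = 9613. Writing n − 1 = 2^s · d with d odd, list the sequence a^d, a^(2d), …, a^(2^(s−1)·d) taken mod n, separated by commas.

n − 1 = 12628 = 2^2 · 3157, so s = 2 and d = 3157.
x_0 = 9613^3157 mod 12629 = 8284.
x_1 = 8284^2 mod 12629 = 11299.

8284, 11299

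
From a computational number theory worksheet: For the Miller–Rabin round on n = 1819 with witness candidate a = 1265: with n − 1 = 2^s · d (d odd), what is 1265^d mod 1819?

1366

n − 1 = 1818 = 2^1 · 909, so s = 1 and d = 909.
1265^909 mod 1819 = 1366.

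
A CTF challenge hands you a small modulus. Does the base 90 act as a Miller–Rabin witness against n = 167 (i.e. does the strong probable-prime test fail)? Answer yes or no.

no

n − 1 = 166 = 2^1 · 83, so s = 1 and d = 83.
Repeated squaring mod 167: 90^1 ≡ 90, 90^2 ≡ 84, 90^4 ≡ 42, 90^8 ≡ 94, 90^16 ≡ 152, 90^32 ≡ 58, 90^64 ≡ 24.
83 = 64 + 16 + 2 + 1, so 90^83 ≡ 24·152·84·90 ≡ 166 (mod 167).
x_0 = 90^83 mod 167 = 166.
x_0 = 166 ≡ −1, so 90 is not a witness.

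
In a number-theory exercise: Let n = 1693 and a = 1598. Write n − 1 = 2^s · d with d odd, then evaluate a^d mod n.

1692

n − 1 = 1692 = 2^2 · 423, so s = 2 and d = 423.
By repeated squaring, 1598^423 ≡ 1692 (mod 1693).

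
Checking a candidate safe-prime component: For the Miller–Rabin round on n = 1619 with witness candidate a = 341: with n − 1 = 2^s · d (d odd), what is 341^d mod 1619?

1618

n − 1 = 1618 = 2^1 · 809, so s = 1 and d = 809.
By repeated squaring, 341^809 ≡ 1618 (mod 1619).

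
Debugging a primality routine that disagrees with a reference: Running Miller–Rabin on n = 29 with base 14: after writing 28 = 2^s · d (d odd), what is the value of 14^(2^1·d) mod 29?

n − 1 = 28 = 2^2 · 7, so s = 2 and d = 7.
x_0 = 14^7 mod 29 = 12.
x_1 = 12^2 mod 29 = 28.

28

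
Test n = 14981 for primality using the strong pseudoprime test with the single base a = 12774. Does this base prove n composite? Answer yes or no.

yes

n − 1 = 14980 = 2^2 · 3745, so s = 2 and d = 3745.
Repeated squaring mod 14981: 12774^1 ≡ 12774, 12774^2 ≡ 2024, 12774^4 ≡ 6763, 12774^8 ≡ 1176, 12774^16 ≡ 4724, 12774^32 ≡ 9467, 12774^64 ≡ 7747, 12774^128 ≡ 2123, 12774^256 ≡ 12829, 12774^512 ≡ 1975, 12774^1024 ≡ 5565, 12774^2048 ≡ 3498.
3745 = 2048 + 1024 + 512 + 128 + 32 + 1, so 12774^3745 ≡ 3498·5565·1975·2123·9467·12774 ≡ 212 (mod 14981).
x_0 = 12774^3745 mod 14981 = 212.
x_0 is neither 1 nor 14980, so continue squaring.
x_1 = 212^2 mod 14981 = 1.
x_1 = 1 but x_0 ≠ ±1, a nontrivial square root of 1 — 12774 is a witness and 14981 is composite.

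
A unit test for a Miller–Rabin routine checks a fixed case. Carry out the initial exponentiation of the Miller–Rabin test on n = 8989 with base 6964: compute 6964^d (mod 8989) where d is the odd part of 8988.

n − 1 = 8988 = 2^2 · 2247, so s = 2 and d = 2247.
Repeated squaring mod 8989: 6964^1 ≡ 6964, 6964^2 ≡ 1641, 6964^4 ≡ 5170, 6964^8 ≡ 4603, 6964^16 ≡ 536, 6964^32 ≡ 8637, 6964^64 ≡ 7047, 6964^128 ≡ 4973, 6964^256 ≡ 1990, 6964^512 ≡ 4940, 6964^1024 ≡ 7454, 6964^2048 ≡ 1107.
2247 = 2048 + 128 + 64 + 4 + 2 + 1, so 6964^2247 ≡ 1107·4973·7047·5170·1641·6964 ≡ 324 (mod 8989).

324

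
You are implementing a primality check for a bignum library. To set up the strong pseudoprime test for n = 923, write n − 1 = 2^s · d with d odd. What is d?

Halving: 922 → 461; 461 is odd.
So 922 = 2^1 · 461.

461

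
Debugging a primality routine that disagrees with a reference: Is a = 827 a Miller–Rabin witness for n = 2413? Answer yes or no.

yes

n − 1 = 2412 = 2^2 · 603, so s = 2 and d = 603.
x_0 = 827^603 mod 2413 = 246.
x_0 is neither 1 nor 2412, so continue squaring.
x_1 = 246^2 mod 2413 = 191.
Reached i = s−1 = 1 without hitting −1: 827 is a Miller–Rabin witness and 2413 is composite.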